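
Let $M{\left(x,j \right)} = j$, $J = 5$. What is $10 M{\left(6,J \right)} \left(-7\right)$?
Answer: $-350$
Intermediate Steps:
$10 M{\left(6,J \right)} \left(-7\right) = 10 \cdot 5 \left(-7\right) = 50 \left(-7\right) = -350$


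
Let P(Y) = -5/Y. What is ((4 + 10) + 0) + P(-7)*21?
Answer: 29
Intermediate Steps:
((4 + 10) + 0) + P(-7)*21 = ((4 + 10) + 0) - 5/(-7)*21 = (14 + 0) - 5*(-1/7)*21 = 14 + (5/7)*21 = 14 + 15 = 29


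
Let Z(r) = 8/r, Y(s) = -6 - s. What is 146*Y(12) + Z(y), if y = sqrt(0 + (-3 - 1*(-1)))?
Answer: -2628 - 4*I*sqrt(2) ≈ -2628.0 - 5.6569*I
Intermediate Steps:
y = I*sqrt(2) (y = sqrt(0 + (-3 + 1)) = sqrt(0 - 2) = sqrt(-2) = I*sqrt(2) ≈ 1.4142*I)
146*Y(12) + Z(y) = 146*(-6 - 1*12) + 8/((I*sqrt(2))) = 146*(-6 - 12) + 8*(-I*sqrt(2)/2) = 146*(-18) - 4*I*sqrt(2) = -2628 - 4*I*sqrt(2)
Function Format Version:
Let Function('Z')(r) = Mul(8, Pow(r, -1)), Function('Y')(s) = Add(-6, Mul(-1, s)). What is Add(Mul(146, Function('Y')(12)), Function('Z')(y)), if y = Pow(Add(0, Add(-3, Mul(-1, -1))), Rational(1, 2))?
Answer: Add(-2628, Mul(-4, I, Pow(2, Rational(1, 2)))) ≈ Add(-2628.0, Mul(-5.6569, I))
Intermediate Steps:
y = Mul(I, Pow(2, Rational(1, 2))) (y = Pow(Add(0, Add(-3, 1)), Rational(1, 2)) = Pow(Add(0, -2), Rational(1, 2)) = Pow(-2, Rational(1, 2)) = Mul(I, Pow(2, Rational(1, 2))) ≈ Mul(1.4142, I))
Add(Mul(146, Function('Y')(12)), Function('Z')(y)) = Add(Mul(146, Add(-6, Mul(-1, 12))), Mul(8, Pow(Mul(I, Pow(2, Rational(1, 2))), -1))) = Add(Mul(146, Add(-6, -12)), Mul(8, Mul(Rational(-1, 2), I, Pow(2, Rational(1, 2))))) = Add(Mul(146, -18), Mul(-4, I, Pow(2, Rational(1, 2)))) = Add(-2628, Mul(-4, I, Pow(2, Rational(1, 2))))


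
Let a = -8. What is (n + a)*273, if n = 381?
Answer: 101829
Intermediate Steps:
(n + a)*273 = (381 - 8)*273 = 373*273 = 101829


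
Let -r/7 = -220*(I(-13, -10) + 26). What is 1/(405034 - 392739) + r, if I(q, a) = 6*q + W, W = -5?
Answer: -1079255099/12295 ≈ -87780.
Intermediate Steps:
I(q, a) = -5 + 6*q (I(q, a) = 6*q - 5 = -5 + 6*q)
r = -87780 (r = -(-1540)*((-5 + 6*(-13)) + 26) = -(-1540)*((-5 - 78) + 26) = -(-1540)*(-83 + 26) = -(-1540)*(-57) = -7*12540 = -87780)
1/(405034 - 392739) + r = 1/(405034 - 392739) - 87780 = 1/12295 - 87780 = -1079255099/12295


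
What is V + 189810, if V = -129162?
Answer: 60648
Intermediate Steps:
V + 189810 = -129162 + 189810 = 60648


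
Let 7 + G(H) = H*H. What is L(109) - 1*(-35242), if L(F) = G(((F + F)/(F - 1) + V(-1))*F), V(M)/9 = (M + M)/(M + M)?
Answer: 4308916285/2916 ≈ 1.4777e+6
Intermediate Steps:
V(M) = 9 (V(M) = 9*((M + M)/(M + M)) = 9*((2*M)/((2*M))) = 9*((2*M)*(1/(2*M))) = 9*1 = 9)
G(H) = -7 + H² (G(H) = -7 + H*H = -7 + H²)
L(F) = -7 + F²*(9 + 2*F/(-1 + F))² (L(F) = -7 + (((F + F)/(F - 1) + 9)*F)² = -7 + (((2*F)/(-1 + F) + 9)*F)² = -7 + ((2*F/(-1 + F) + 9)*F)² = -7 + ((9 + 2*F/(-1 + F))*F)² = -7 + (F*(9 + 2*F/(-1 + F)))² = -7 + F²*(9 + 2*F/(-1 + F))²)
L(109) - 1*(-35242) = (-7 + 109²*(-9 + 11*109)²/(-1 + 109)²) - 1*(-35242) = (-7 + 11881*(-9 + 1199)²/108²) + 35242 = (-7 + 11881*(1/11664)*1190²) + 35242 = (-7 + 11881*(1/11664)*1416100) + 35242 = (-7 + 4206171025/2916) + 35242 = 4206150613/2916 + 35242 = 4308916285/2916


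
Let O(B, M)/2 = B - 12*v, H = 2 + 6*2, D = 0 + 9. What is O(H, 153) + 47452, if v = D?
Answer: 47264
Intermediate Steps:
D = 9
v = 9
H = 14 (H = 2 + 12 = 14)
O(B, M) = -216 + 2*B (O(B, M) = 2*(B - 12*9) = 2*(B - 108) = 2*(-108 + B) = -216 + 2*B)
O(H, 153) + 47452 = (-216 + 2*14) + 47452 = (-216 + 28) + 47452 = -188 + 47452 = 47264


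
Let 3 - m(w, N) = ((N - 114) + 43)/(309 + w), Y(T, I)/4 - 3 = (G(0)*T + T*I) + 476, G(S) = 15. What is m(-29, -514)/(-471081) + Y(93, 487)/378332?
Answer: 414737008095/831716745496 ≈ 0.49865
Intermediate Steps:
Y(T, I) = 1916 + 60*T + 4*I*T (Y(T, I) = 12 + 4*((15*T + T*I) + 476) = 12 + 4*((15*T + I*T) + 476) = 12 + 4*(476 + 15*T + I*T) = 12 + (1904 + 60*T + 4*I*T) = 1916 + 60*T + 4*I*T)
m(w, N) = 3 - (-71 + N)/(309 + w) (m(w, N) = 3 - ((N - 114) + 43)/(309 + w) = 3 - ((-114 + N) + 43)/(309 + w) = 3 - (-71 + N)/(309 + w))
m(-29, -514)/(-471081) + Y(93, 487)/378332 = ((998 - 1*(-514) + 3*(-29))/(309 - 29))/(-471081) + (1916 + 60*93 + 4*487*93)/378332 = ((998 + 514 - 87)/280)*(-1/471081) + (1916 + 5580 + 181164)*(1/378332) = ((1/280)*1425)*(-1/471081) + 188660*(1/378332) = (285/56)*(-1/471081) + 47165/94583 = -95/8793512 + 47165/94583 = 414737008095/831716745496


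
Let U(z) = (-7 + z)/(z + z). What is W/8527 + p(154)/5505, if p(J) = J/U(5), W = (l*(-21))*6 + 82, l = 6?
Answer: -2055232/9388227 ≈ -0.21892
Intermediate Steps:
U(z) = (-7 + z)/(2*z) (U(z) = (-7 + z)/((2*z)) = (-7 + z)*(1/(2*z)) = (-7 + z)/(2*z))
W = -674 (W = (6*(-21))*6 + 82 = -126*6 + 82 = -756 + 82 = -674)
p(J) = -5*J (p(J) = J/(((½)*(-7 + 5)/5)) = J/(((½)*(⅕)*(-2))) = J/(-⅕) = J*(-5) = -5*J)
W/8527 + p(154)/5505 = -674/8527 - 5*154/5505 = -674*1/8527 - 770*1/5505 = -674/8527 - 154/1101 = -2055232/9388227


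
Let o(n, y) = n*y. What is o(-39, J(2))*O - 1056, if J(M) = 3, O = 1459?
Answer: -171759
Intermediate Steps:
o(-39, J(2))*O - 1056 = -39*3*1459 - 1056 = -117*1459 - 1056 = -170703 - 1056 = -171759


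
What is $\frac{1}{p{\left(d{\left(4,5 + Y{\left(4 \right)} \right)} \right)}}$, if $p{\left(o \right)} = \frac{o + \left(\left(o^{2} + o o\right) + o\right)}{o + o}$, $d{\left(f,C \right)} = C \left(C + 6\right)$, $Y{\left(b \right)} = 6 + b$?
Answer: $\frac{1}{316} \approx 0.0031646$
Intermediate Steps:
$d{\left(f,C \right)} = C \left(6 + C\right)$
$p{\left(o \right)} = \frac{2 o + 2 o^{2}}{2 o}$ ($p{\left(o \right)} = \frac{o + \left(\left(o^{2} + o^{2}\right) + o\right)}{2 o} = \left(o + \left(2 o^{2} + o\right)\right) \frac{1}{2 o} = \left(o + \left(o + 2 o^{2}\right)\right) \frac{1}{2 o} = \left(2 o + 2 o^{2}\right) \frac{1}{2 o} = \frac{2 o + 2 o^{2}}{2 o}$)
$\frac{1}{p{\left(d{\left(4,5 + Y{\left(4 \right)} \right)} \right)}} = \frac{1}{1 + \left(5 + \left(6 + 4\right)\right) \left(6 + \left(5 + \left(6 + 4\right)\right)\right)} = \frac{1}{1 + \left(5 + 10\right) \left(6 + \left(5 + 10\right)\right)} = \frac{1}{1 + 15 \left(6 + 15\right)} = \frac{1}{1 + 15 \cdot 21} = \frac{1}{1 + 315} = \frac{1}{316}$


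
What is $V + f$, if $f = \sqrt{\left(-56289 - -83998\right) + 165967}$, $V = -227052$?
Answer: $-227052 + 2 \sqrt{48419} \approx -2.2661 \cdot 10^{5}$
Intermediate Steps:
$f = 2 \sqrt{48419}$ ($f = \sqrt{\left(-56289 + 83998\right) + 165967} = \sqrt{27709 + 165967} = \sqrt{193676} = 2 \sqrt{48419} \approx 440.09$)
$V + f = -227052 + 2 \sqrt{48419}$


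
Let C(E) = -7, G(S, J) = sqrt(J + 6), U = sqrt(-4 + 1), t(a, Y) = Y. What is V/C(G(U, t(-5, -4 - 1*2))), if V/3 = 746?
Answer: -2238/7 ≈ -319.71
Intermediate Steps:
U = I*sqrt(3) (U = sqrt(-3) = I*sqrt(3) ≈ 1.732*I)
V = 2238 (V = 3*746 = 2238)
G(S, J) = sqrt(6 + J)
V/C(G(U, t(-5, -4 - 1*2))) = 2238/(-7) = 2238*(-1/7) = -2238/7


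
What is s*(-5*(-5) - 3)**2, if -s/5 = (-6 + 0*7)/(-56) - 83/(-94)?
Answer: -788315/329 ≈ -2396.1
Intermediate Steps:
s = -6515/1316 (s = -5*((-6 + 0*7)/(-56) - 83/(-94)) = -5*((-6 + 0)*(-1/56) - 83*(-1/94)) = -5*(-6*(-1/56) + 83/94) = -5*(3/28 + 83/94) = -5*1303/1316 = -6515/1316 ≈ -4.9506)
s*(-5*(-5) - 3)**2 = -6515*(-5*(-5) - 3)**2/1316 = -6515*(25 - 3)**2/1316 = -6515/1316*22**2 = -6515/1316*484 = -788315/329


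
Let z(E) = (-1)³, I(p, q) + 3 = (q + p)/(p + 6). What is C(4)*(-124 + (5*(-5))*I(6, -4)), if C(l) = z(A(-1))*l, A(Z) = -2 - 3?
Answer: 638/3 ≈ 212.67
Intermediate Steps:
I(p, q) = -3 + (p + q)/(6 + p) (I(p, q) = -3 + (q + p)/(p + 6) = -3 + (p + q)/(6 + p))
A(Z) = -5
z(E) = -1
C(l) = -l
C(4)*(-124 + (5*(-5))*I(6, -4)) = (-1*4)*(-124 + (5*(-5))*((-18 - 4 - 2*6)/(6 + 6))) = -4*(-124 - 25*(-18 - 4 - 12)/12) = -4*(-124 - 25*(-34)/12) = -4*(-124 - 25*(-17/6)) = -4*(-124 + 425/6) = -4*(-319/6) = 638/3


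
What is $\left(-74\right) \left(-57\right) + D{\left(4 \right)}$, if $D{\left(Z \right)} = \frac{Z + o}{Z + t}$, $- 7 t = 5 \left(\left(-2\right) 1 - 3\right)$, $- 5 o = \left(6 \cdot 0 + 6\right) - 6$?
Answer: $\frac{223582}{53} \approx 4218.5$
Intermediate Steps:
$o = 0$ ($o = - \frac{\left(6 \cdot 0 + 6\right) - 6}{5} = - \frac{\left(0 + 6\right) - 6}{5} = - \frac{6 - 6}{5} = \left(- \frac{1}{5}\right) 0 = 0$)
$t = \frac{25}{7}$ ($t = - \frac{5 \left(\left(-2\right) 1 - 3\right)}{7} = - \frac{5 \left(-2 - 3\right)}{7} = - \frac{5 \left(-5\right)}{7} = \left(- \frac{1}{7}\right) \left(-25\right) = \frac{25}{7} \approx 3.5714$)
$D{\left(Z \right)} = \frac{Z}{\frac{25}{7} + Z}$ ($D{\left(Z \right)} = \frac{Z + 0}{Z + \frac{25}{7}} = \frac{Z}{\frac{25}{7} + Z}$)
$\left(-74\right) \left(-57\right) + D{\left(4 \right)} = \left(-74\right) \left(-57\right) + 7 \cdot 4 \frac{1}{25 + 7 \cdot 4} = 4218 + 7 \cdot 4 \frac{1}{25 + 28} = 4218 + 7 \cdot 4 \cdot \frac{1}{53} = 4218 + \frac{28}{53} = \frac{223582}{53}$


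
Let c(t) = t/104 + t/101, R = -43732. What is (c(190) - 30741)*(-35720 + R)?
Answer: 3206528920791/1313 ≈ 2.4421e+9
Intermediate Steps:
c(t) = 205*t/10504 (c(t) = t*(1/104) + t*(1/101) = t/104 + t/101 = 205*t/10504)
(c(190) - 30741)*(-35720 + R) = ((205/10504)*190 - 30741)*(-35720 - 43732) = (19475/5252 - 30741)*(-79452) = -161432257/5252*(-79452) = 3206528920791/1313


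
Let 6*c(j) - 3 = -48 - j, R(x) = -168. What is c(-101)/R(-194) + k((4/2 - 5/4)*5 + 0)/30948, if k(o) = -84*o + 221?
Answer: -1360/23211 ≈ -0.058593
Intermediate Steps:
c(j) = -15/2 - j/6 (c(j) = 1/2 + (-48 - j)/6 = 1/2 + (-8 - j/6) = -15/2 - j/6)
k(o) = 221 - 84*o
c(-101)/R(-194) + k((4/2 - 5/4)*5 + 0)/30948 = (-15/2 - 1/6*(-101))/(-168) + (221 - 84*((4/2 - 5/4)*5 + 0))/30948 = (-15/2 + 101/6)*(-1/168) + (221 - 84*((4*(1/2) - 5*1/4)*5 + 0))*(1/30948) = (28/3)*(-1/168) + (221 - 84*((2 - 5/4)*5 + 0))*(1/30948) = -1/18 + (221 - 84*((3/4)*5 + 0))*(1/30948) = -1/18 + (221 - 84*(15/4 + 0))*(1/30948) = -1/18 + (221 - 84*15/4)*(1/30948) = -1/18 + (221 - 315)*(1/30948) = -1/18 - 94*1/30948 = -1/18 - 47/15474 = -1360/23211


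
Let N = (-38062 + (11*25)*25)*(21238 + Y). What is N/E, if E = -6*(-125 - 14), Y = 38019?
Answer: -1848048059/834 ≈ -2.2159e+6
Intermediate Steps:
E = 834 (E = -6*(-139) = 834)
N = -1848048059 (N = (-38062 + (11*25)*25)*(21238 + 38019) = (-38062 + 275*25)*59257 = (-38062 + 6875)*59257 = -31187*59257 = -1848048059)
N/E = -1848048059/834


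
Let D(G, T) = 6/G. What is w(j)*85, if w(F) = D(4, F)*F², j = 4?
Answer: 2040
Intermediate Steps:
w(F) = 3*F²/2 (w(F) = (6/4)*F² = (6*(¼))*F² = 3*F²/2)
w(j)*85 = ((3/2)*4²)*85 = ((3/2)*16)*85 = 24*85 = 2040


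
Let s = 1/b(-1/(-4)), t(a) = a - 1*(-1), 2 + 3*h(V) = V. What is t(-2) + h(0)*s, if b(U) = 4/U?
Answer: -25/24 ≈ -1.0417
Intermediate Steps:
h(V) = -⅔ + V/3
t(a) = 1 + a (t(a) = a + 1 = 1 + a)
s = 1/16 (s = 1/(4/((-1/(-4)))) = 1/(4/((-1*(-¼)))) = 1/(4/(¼)) = 1/(4*4) = 1/16 ≈ 0.062500)
t(-2) + h(0)*s = (1 - 2) + (-⅔ + (⅓)*0)*(1/16) = -1 + (-⅔ + 0)*(1/16) = -1 - ⅔*1/16 = -1 - 1/24 = -25/24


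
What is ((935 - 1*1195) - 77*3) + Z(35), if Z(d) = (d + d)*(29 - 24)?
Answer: -141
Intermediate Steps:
Z(d) = 10*d (Z(d) = (2*d)*5 = 10*d)
((935 - 1*1195) - 77*3) + Z(35) = ((935 - 1*1195) - 77*3) + 10*35 = ((935 - 1195) - 231) + 350 = (-260 - 231) + 350 = -491 + 350 = -141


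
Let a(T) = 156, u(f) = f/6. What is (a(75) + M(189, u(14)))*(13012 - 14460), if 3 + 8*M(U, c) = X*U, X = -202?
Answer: 6684873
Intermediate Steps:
u(f) = f/6 (u(f) = f*(1/6) = f/6)
M(U, c) = -3/8 - 101*U/4 (M(U, c) = -3/8 + (-202*U)/8 = -3/8 - 101*U/4)
(a(75) + M(189, u(14)))*(13012 - 14460) = (156 + (-3/8 - 101/4*189))*(13012 - 14460) = (156 + (-3/8 - 19089/4))*(-1448) = (156 - 38181/8)*(-1448) = -36933/8*(-1448) = 6684873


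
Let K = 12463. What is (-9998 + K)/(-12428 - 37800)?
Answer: -85/1732 ≈ -0.049076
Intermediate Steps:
(-9998 + K)/(-12428 - 37800) = (-9998 + 12463)/(-12428 - 37800) = 2465/(-50228) = 2465*(-1/50228) = -85/1732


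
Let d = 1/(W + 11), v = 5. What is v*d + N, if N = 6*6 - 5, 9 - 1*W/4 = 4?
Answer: 966/31 ≈ 31.161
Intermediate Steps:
W = 20 (W = 36 - 4*4 = 36 - 16 = 20)
N = 31 (N = 36 - 5 = 31)
d = 1/31 (d = 1/(20 + 11) = 1/31 ≈ 0.032258)
v*d + N = 5*(1/31) + 31 = 5/31 + 31 = 966/31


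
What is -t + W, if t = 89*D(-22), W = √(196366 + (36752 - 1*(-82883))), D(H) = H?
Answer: 1958 + 7*√6449 ≈ 2520.1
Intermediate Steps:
W = 7*√6449 (W = √(196366 + (36752 + 82883)) = √(196366 + 119635) = √316001 = 7*√6449 ≈ 562.14)
t = -1958 (t = 89*(-22) = -1958)
-t + W = -1*(-1958) + 7*√6449 = 1958 + 7*√6449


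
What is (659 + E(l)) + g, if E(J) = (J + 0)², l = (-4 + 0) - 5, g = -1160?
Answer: -420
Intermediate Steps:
l = -9 (l = -4 - 5 = -9)
E(J) = J²
(659 + E(l)) + g = (659 + (-9)²) - 1160 = (659 + 81) - 1160 = 740 - 1160 = -420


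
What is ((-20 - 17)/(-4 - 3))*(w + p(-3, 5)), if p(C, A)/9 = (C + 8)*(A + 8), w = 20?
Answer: 22385/7 ≈ 3197.9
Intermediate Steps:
p(C, A) = 9*(8 + A)*(8 + C) (p(C, A) = 9*((C + 8)*(A + 8)) = 9*((8 + C)*(8 + A)) = 9*((8 + A)*(8 + C)) = 9*(8 + A)*(8 + C))
((-20 - 17)/(-4 - 3))*(w + p(-3, 5)) = ((-20 - 17)/(-4 - 3))*(20 + (576 + 72*5 + 72*(-3) + 9*5*(-3))) = (-37/(-7))*(20 + (576 + 360 - 216 - 135)) = (-37*(-1/7))*(20 + 585) = (37/7)*605 = 22385/7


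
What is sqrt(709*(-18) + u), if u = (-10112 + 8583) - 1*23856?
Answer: I*sqrt(38147) ≈ 195.31*I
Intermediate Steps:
u = -25385 (u = -1529 - 23856 = -25385)
sqrt(709*(-18) + u) = sqrt(709*(-18) - 25385) = sqrt(-12762 - 25385) = sqrt(-38147) = I*sqrt(38147)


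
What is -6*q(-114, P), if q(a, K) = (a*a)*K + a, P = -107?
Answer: 8344116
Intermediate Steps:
q(a, K) = a + K*a² (q(a, K) = a²*K + a = K*a² + a = a + K*a²)
-6*q(-114, P) = -(-684)*(1 - 107*(-114)) = -(-684)*(1 + 12198) = -(-684)*12199 = -6*(-1390686) = 8344116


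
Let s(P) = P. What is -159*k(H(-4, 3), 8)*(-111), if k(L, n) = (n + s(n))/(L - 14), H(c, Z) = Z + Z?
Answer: -35298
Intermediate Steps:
H(c, Z) = 2*Z
k(L, n) = 2*n/(-14 + L) (k(L, n) = (n + n)/(L - 14) = (2*n)/(-14 + L) = 2*n/(-14 + L))
-159*k(H(-4, 3), 8)*(-111) = -318*8/(-14 + 2*3)*(-111) = -318*8/(-14 + 6)*(-111) = -318*8/(-8)*(-111) = -318*8*(-1)/8*(-111) = -159*(-2)*(-111) = 318*(-111) = -35298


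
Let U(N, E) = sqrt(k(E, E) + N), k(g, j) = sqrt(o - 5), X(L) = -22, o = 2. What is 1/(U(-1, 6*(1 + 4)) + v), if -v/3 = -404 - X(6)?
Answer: 1/(1146 + sqrt(-1 + I*sqrt(3))) ≈ 0.00087206 - 9.31e-7*I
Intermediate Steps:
k(g, j) = I*sqrt(3) (k(g, j) = sqrt(2 - 5) = sqrt(-3) = I*sqrt(3))
v = 1146 (v = -3*(-404 - 1*(-22)) = -3*(-404 + 22) = -3*(-382) = 1146)
U(N, E) = sqrt(N + I*sqrt(3)) (U(N, E) = sqrt(I*sqrt(3) + N) = sqrt(N + I*sqrt(3)))
1/(U(-1, 6*(1 + 4)) + v) = 1/(sqrt(-1 + I*sqrt(3)) + 1146) = 1/(1146 + sqrt(-1 + I*sqrt(3)))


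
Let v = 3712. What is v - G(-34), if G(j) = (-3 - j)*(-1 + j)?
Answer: 4797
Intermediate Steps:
G(j) = (-1 + j)*(-3 - j)
v - G(-34) = 3712 - (3 - 1*(-34)**2 - 2*(-34)) = 3712 - (3 - 1*1156 + 68) = 3712 - (3 - 1156 + 68) = 3712 - 1*(-1085) = 3712 + 1085 = 4797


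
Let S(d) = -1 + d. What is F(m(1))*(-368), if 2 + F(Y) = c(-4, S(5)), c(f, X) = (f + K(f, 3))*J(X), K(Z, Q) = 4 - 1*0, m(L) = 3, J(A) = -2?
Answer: 736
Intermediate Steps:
K(Z, Q) = 4 (K(Z, Q) = 4 + 0 = 4)
c(f, X) = -8 - 2*f (c(f, X) = (f + 4)*(-2) = (4 + f)*(-2) = -8 - 2*f)
F(Y) = -2 (F(Y) = -2 + (-8 - 2*(-4)) = -2 + (-8 + 8) = -2 + 0 = -2)
F(m(1))*(-368) = -2*(-368) = 736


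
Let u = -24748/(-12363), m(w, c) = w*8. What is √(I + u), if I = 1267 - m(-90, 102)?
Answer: √304006528527/12363 ≈ 44.598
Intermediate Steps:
m(w, c) = 8*w
I = 1987 (I = 1267 - 8*(-90) = 1267 - 1*(-720) = 1267 + 720 = 1987)
u = 24748/12363 (u = -24748*(-1/12363) = 24748/12363 ≈ 2.0018)
√(I + u) = √(1987 + 24748/12363) = √(24590029/12363) = √304006528527/12363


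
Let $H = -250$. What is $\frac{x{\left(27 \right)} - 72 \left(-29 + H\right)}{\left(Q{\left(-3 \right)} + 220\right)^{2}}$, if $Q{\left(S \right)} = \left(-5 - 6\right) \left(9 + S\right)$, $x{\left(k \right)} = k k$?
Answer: $\frac{20817}{23716} \approx 0.87776$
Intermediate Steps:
$x{\left(k \right)} = k^{2}$
$Q{\left(S \right)} = -99 - 11 S$ ($Q{\left(S \right)} = - 11 \left(9 + S\right) = -99 - 11 S$)
$\frac{x{\left(27 \right)} - 72 \left(-29 + H\right)}{\left(Q{\left(-3 \right)} + 220\right)^{2}} = \frac{27^{2} - 72 \left(-29 - 250\right)}{\left(\left(-99 - -33\right) + 220\right)^{2}} = \frac{729 - -20088}{\left(\left(-99 + 33\right) + 220\right)^{2}} = \frac{729 + 20088}{\left(-66 + 220\right)^{2}} = \frac{20817}{154^{2}} = \frac{20817}{23716}$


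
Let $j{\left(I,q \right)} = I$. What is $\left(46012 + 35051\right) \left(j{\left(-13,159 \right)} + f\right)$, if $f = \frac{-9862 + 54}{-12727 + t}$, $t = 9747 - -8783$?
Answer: $- \frac{6910377561}{5803} \approx -1.1908 \cdot 10^{6}$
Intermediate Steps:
$t = 18530$ ($t = 9747 + 8783 = 18530$)
$f = - \frac{9808}{5803}$ ($f = \frac{-9862 + 54}{-12727 + 18530} = - \frac{9808}{5803} \approx -1.6902$)
$\left(46012 + 35051\right) \left(j{\left(-13,159 \right)} + f\right) = \left(46012 + 35051\right) \left(-13 - \frac{9808}{5803}\right) = 81063 \left(- \frac{85247}{5803}\right) = - \frac{6910377561}{5803}$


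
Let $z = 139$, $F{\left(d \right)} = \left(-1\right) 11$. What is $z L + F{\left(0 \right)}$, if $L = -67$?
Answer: $-9324$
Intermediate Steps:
$F{\left(d \right)} = -11$
$z L + F{\left(0 \right)} = 139 \left(-67\right) - 11 = -9313 - 11 = -9324$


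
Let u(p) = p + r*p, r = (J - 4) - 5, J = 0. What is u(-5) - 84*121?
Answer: -10124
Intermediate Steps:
r = -9 (r = (0 - 4) - 5 = -4 - 5 = -9)
u(p) = -8*p (u(p) = p - 9*p = -8*p)
u(-5) - 84*121 = -8*(-5) - 84*121 = 40 - 10164 = -10124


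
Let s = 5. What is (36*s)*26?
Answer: 4680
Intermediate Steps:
(36*s)*26 = (36*5)*26 = 180*26 = 4680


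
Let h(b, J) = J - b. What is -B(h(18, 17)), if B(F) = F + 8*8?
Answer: -63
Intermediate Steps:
B(F) = 64 + F (B(F) = F + 64 = 64 + F)
-B(h(18, 17)) = -(64 + (17 - 1*18)) = -(64 + (17 - 18)) = -(64 - 1) = -1*63 = -63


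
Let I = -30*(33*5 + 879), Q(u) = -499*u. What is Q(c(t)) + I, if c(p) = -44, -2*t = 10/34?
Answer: -9364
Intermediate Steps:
t = -5/34 ≈ -0.14706
I = -31320 (I = -30*(165 + 879) = -30*1044 = -31320)
Q(c(t)) + I = -499*(-44) - 31320 = 21956 - 31320 = -9364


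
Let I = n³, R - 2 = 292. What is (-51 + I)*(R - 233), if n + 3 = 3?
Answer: -3111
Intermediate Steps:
R = 294 (R = 2 + 292 = 294)
n = 0 (n = -3 + 3 = 0)
I = 0 (I = 0³ = 0)
(-51 + I)*(R - 233) = (-51 + 0)*(294 - 233) = -51*61 = -3111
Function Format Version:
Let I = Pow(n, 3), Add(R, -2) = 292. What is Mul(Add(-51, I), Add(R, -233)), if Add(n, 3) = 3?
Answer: -3111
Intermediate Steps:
R = 294 (R = Add(2, 292) = 294)
n = 0 (n = Add(-3, 3) = 0)
I = 0 (I = Pow(0, 3) = 0)
Mul(Add(-51, I), Add(R, -233)) = Mul(Add(-51, 0), Add(294, -233)) = Mul(-51, 61) = -3111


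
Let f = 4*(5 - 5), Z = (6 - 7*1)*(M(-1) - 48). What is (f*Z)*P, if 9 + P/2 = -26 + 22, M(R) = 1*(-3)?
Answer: 0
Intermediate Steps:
M(R) = -3
P = -26 (P = -18 + 2*(-26 + 22) = -18 + 2*(-4) = -18 - 8 = -26)
Z = 51 (Z = (6 - 7*1)*(-3 - 48) = (6 - 7)*(-51) = -1*(-51) = 51)
f = 0 (f = 4*0 = 0)
(f*Z)*P = (0*51)*(-26) = 0*(-26) = 0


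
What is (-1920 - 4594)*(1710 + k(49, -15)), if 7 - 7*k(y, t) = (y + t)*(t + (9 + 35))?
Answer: -71595374/7 ≈ -1.0228e+7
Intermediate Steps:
k(y, t) = 1 - (44 + t)*(t + y)/7 (k(y, t) = 1 - (y + t)*(t + (9 + 35))/7 = 1 - (t + y)*(t + 44)/7 = 1 - (t + y)*(44 + t)/7 = 1 - (44 + t)*(t + y)/7)
(-1920 - 4594)*(1710 + k(49, -15)) = (-1920 - 4594)*(1710 + (1 - 44/7*(-15) - 44/7*49 - 1/7*(-15)**2 - 1/7*(-15)*49)) = -6514*(1710 + (1 + 660/7 - 308 - 1/7*225 + 105)) = -6514*(1710 + (1 + 660/7 - 308 - 225/7 + 105)) = -6514*(1710 - 979/7) = -6514*10991/7 = -71595374/7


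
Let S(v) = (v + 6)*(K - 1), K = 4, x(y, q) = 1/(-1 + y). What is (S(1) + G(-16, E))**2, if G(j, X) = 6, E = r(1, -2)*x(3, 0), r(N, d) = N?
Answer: 729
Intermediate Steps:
E = 1/2 (E = 1/(-1 + 3) = 1/2 ≈ 0.50000)
S(v) = 18 + 3*v (S(v) = (v + 6)*(4 - 1) = (6 + v)*3 = 18 + 3*v)
(S(1) + G(-16, E))**2 = ((18 + 3*1) + 6)**2 = ((18 + 3) + 6)**2 = (21 + 6)**2 = 27**2 = 729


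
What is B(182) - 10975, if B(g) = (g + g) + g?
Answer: -10429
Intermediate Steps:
B(g) = 3*g (B(g) = 2*g + g = 3*g)
B(182) - 10975 = 3*182 - 10975 = 546 - 10975 = -10429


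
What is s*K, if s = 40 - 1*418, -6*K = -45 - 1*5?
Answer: -3150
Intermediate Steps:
K = 25/3 (K = -(-45 - 1*5)/6 = -(-45 - 5)/6 = -1/6*(-50) = 25/3 ≈ 8.3333)
s = -378 (s = 40 - 418 = -378)
s*K = -378*25/3 = -3150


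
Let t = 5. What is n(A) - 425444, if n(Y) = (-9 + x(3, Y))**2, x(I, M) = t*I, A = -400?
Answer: -425408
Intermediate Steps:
x(I, M) = 5*I
n(Y) = 36 (n(Y) = (-9 + 5*3)**2 = (-9 + 15)**2 = 6**2 = 36)
n(A) - 425444 = 36 - 425444 = -425408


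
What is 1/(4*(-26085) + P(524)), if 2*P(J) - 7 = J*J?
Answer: 2/65903 ≈ 3.0348e-5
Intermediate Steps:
P(J) = 7/2 + J²/2 (P(J) = 7/2 + (J*J)/2 = 7/2 + J²/2)
1/(4*(-26085) + P(524)) = 1/(4*(-26085) + (7/2 + (½)*524²)) = 1/(-104340 + (7/2 + (½)*274576)) = 1/(-104340 + (7/2 + 137288)) = 1/(-104340 + 274583/2) = 1/(65903/2) = 2/65903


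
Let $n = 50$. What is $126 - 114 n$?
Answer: $-5574$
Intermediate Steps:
$126 - 114 n = 126 - 5700 = -5574$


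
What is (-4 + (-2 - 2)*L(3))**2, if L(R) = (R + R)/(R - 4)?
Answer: 400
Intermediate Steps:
L(R) = 2*R/(-4 + R) (L(R) = (2*R)/(-4 + R) = 2*R/(-4 + R))
(-4 + (-2 - 2)*L(3))**2 = (-4 + (-2 - 2)*(2*3/(-4 + 3)))**2 = (-4 - 8*3/(-1))**2 = (-4 - 8*3*(-1))**2 = (-4 - 4*(-6))**2 = (-4 + 24)**2 = 20**2 = 400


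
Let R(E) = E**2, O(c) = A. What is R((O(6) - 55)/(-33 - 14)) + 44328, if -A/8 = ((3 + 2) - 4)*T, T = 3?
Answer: 97926793/2209 ≈ 44331.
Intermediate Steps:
A = -24 (A = -8*((3 + 2) - 4)*3 = -8*(5 - 4)*3 = -8*3 = -24)
O(c) = -24
R((O(6) - 55)/(-33 - 14)) + 44328 = ((-24 - 55)/(-33 - 14))**2 + 44328 = (-79/(-47))**2 + 44328 = (-79*(-1/47))**2 + 44328 = (79/47)**2 + 44328 = 6241/2209 + 44328 = 97926793/2209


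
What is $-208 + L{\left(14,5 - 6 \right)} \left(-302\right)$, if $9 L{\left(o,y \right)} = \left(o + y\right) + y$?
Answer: $- \frac{1832}{3} \approx -610.67$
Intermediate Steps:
$L{\left(o,y \right)} = \frac{o}{9} + \frac{2 y}{9}$ ($L{\left(o,y \right)} = \frac{\left(o + y\right) + y}{9} = \frac{o + 2 y}{9} = \frac{o}{9} + \frac{2 y}{9}$)
$-208 + L{\left(14,5 - 6 \right)} \left(-302\right) = -208 + \left(\frac{1}{9} \cdot 14 + \frac{2 \left(5 - 6\right)}{9}\right) \left(-302\right) = -208 + \left(\frac{14}{9} + \frac{2}{9} \left(-1\right)\right) \left(-302\right) = -208 + \left(\frac{14}{9} - \frac{2}{9}\right) \left(-302\right) = -208 + \frac{4}{3} \left(-302\right) = -208 - \frac{1208}{3} = - \frac{1832}{3}$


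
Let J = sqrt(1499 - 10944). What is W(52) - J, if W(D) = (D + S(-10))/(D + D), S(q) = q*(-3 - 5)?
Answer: 33/26 - I*sqrt(9445) ≈ 1.2692 - 97.185*I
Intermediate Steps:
S(q) = -8*q (S(q) = q*(-8) = -8*q)
W(D) = (80 + D)/(2*D) (W(D) = (D - 8*(-10))/(D + D) = (D + 80)/((2*D)) = (80 + D)*(1/(2*D)) = (80 + D)/(2*D))
J = I*sqrt(9445) (J = sqrt(-9445) = I*sqrt(9445) ≈ 97.185*I)
W(52) - J = (1/2)*(80 + 52)/52 - I*sqrt(9445) = (1/2)*(1/52)*132 - I*sqrt(9445) = 33/26 - I*sqrt(9445)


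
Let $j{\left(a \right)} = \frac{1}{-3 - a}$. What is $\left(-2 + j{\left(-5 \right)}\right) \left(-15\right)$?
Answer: $\frac{45}{2} \approx 22.5$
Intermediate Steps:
$\left(-2 + j{\left(-5 \right)}\right) \left(-15\right) = \left(-2 - \frac{1}{3 - 5}\right) \left(-15\right) = \left(-2 - \frac{1}{-2}\right) \left(-15\right) = \left(-2 - - \frac{1}{2}\right) \left(-15\right) = \left(-2 + \frac{1}{2}\right) \left(-15\right) = \left(- \frac{3}{2}\right) \left(-15\right) = \frac{45}{2}$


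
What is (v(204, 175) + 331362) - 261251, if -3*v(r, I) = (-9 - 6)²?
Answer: 70036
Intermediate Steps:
v(r, I) = -75 (v(r, I) = -(-9 - 6)²/3 = -⅓*(-15)² = -⅓*225 = -75)
(v(204, 175) + 331362) - 261251 = (-75 + 331362) - 261251 = 331287 - 261251 = 70036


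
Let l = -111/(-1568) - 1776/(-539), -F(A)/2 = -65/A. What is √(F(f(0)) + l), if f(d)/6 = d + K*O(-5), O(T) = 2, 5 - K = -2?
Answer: √16779774/1848 ≈ 2.2166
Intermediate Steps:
K = 7 (K = 5 - 1*(-2) = 5 + 2 = 7)
f(d) = 84 + 6*d (f(d) = 6*(d + 7*2) = 6*(d + 14) = 6*(14 + d) = 84 + 6*d)
F(A) = 130/A (F(A) = -(-130)/A = 130/A)
l = 58053/17248 (l = -111*(-1/1568) - 1776*(-1/539) = 111/1568 + 1776/539 = 58053/17248 ≈ 3.3658)
√(F(f(0)) + l) = √(130/(84 + 6*0) + 58053/17248) = √(130/(84 + 0) + 58053/17248) = √(130/84 + 58053/17248) = √(130*(1/84) + 58053/17248) = √(65/42 + 58053/17248) = √(254239/51744) = √16779774/1848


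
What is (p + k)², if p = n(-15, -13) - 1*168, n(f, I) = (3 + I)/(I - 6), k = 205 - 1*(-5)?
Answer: 652864/361 ≈ 1808.5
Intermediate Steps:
k = 210 (k = 205 + 5 = 210)
n(f, I) = (3 + I)/(-6 + I)
p = -3182/19 (p = (3 - 13)/(-6 - 13) - 1*168 = -10/(-19) - 168 = -1/19*(-10) - 168 = 10/19 - 168 = -3182/19 ≈ -167.47)
(p + k)² = (-3182/19 + 210)² = (808/19)² = 652864/361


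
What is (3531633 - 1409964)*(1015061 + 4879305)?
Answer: 12505893616854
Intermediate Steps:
(3531633 - 1409964)*(1015061 + 4879305) = 2121669*5894366 = 12505893616854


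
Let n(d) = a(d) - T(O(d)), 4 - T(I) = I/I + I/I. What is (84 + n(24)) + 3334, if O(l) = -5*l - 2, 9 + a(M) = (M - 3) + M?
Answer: 3452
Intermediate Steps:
a(M) = -12 + 2*M (a(M) = -9 + ((M - 3) + M) = -9 + ((-3 + M) + M) = -9 + (-3 + 2*M) = -12 + 2*M)
O(l) = -2 - 5*l
T(I) = 2 (T(I) = 4 - (I/I + I/I) = 4 - (1 + 1) = 4 - 1*2 = 4 - 2 = 2)
n(d) = -14 + 2*d (n(d) = (-12 + 2*d) - 1*2 = (-12 + 2*d) - 2 = -14 + 2*d)
(84 + n(24)) + 3334 = (84 + (-14 + 2*24)) + 3334 = (84 + (-14 + 48)) + 3334 = (84 + 34) + 3334 = 118 + 3334 = 3452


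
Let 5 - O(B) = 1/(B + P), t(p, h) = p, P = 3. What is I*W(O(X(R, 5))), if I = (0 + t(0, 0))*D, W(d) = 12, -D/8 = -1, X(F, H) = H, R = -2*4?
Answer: 0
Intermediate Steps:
R = -8
D = 8 (D = -8*(-1) = 8)
O(B) = 5 - 1/(3 + B) (O(B) = 5 - 1/(B + 3) = 5 - 1/(3 + B))
I = 0 (I = (0 + 0)*8 = 0*8 = 0)
I*W(O(X(R, 5))) = 0*12 = 0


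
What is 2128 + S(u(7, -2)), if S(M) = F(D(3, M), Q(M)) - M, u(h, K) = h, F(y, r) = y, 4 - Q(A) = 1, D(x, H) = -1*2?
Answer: 2119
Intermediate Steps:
D(x, H) = -2
Q(A) = 3 (Q(A) = 4 - 1*1 = 4 - 1 = 3)
S(M) = -2 - M
2128 + S(u(7, -2)) = 2128 + (-2 - 1*7) = 2128 + (-2 - 7) = 2128 - 9 = 2119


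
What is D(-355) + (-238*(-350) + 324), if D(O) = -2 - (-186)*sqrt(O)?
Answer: 83622 + 186*I*sqrt(355) ≈ 83622.0 + 3504.5*I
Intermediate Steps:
D(O) = -2 + 186*sqrt(O)
D(-355) + (-238*(-350) + 324) = (-2 + 186*sqrt(-355)) + (-238*(-350) + 324) = (-2 + 186*(I*sqrt(355))) + (83300 + 324) = (-2 + 186*I*sqrt(355)) + 83624 = 83622 + 186*I*sqrt(355)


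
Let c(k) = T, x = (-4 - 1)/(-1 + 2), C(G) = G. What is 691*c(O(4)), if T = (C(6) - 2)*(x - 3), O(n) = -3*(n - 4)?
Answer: -22112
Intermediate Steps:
O(n) = 12 - 3*n (O(n) = -3*(-4 + n) = 12 - 3*n)
x = -5 (x = -5/1 = -5*1 = -5)
T = -32 (T = (6 - 2)*(-5 - 3) = 4*(-8) = -32)
c(k) = -32
691*c(O(4)) = 691*(-32) = -22112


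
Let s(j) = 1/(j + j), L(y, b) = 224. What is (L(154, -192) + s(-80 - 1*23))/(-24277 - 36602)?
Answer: -15381/4180358 ≈ -0.0036794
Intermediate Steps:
s(j) = 1/(2*j)
(L(154, -192) + s(-80 - 1*23))/(-24277 - 36602) = (224 + 1/(2*(-80 - 1*23)))/(-24277 - 36602) = (224 + 1/(2*(-80 - 23)))/(-60879) = (224 + (1/2)/(-103))*(-1/60879) = (224 + (1/2)*(-1/103))*(-1/60879) = (224 - 1/206)*(-1/60879) = (46143/206)*(-1/60879) = -15381/4180358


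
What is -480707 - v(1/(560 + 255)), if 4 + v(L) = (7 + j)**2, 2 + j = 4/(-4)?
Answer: -480719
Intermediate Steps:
j = -3 (j = -2 + 4/(-4) = -2 + 4*(-1/4) = -2 - 1 = -3)
v(L) = 12 (v(L) = -4 + (7 - 3)**2 = -4 + 4**2 = -4 + 16 = 12)
-480707 - v(1/(560 + 255)) = -480707 - 1*12 = -480707 - 12 = -480719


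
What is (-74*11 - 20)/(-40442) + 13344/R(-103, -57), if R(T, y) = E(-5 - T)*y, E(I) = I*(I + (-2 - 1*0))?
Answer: -481357/112954506 ≈ -0.0042615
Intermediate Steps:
E(I) = I*(-2 + I) (E(I) = I*(I + (-2 + 0)) = I*(I - 2) = I*(-2 + I))
R(T, y) = y*(-7 - T)*(-5 - T) (R(T, y) = ((-5 - T)*(-2 + (-5 - T)))*y = ((-5 - T)*(-7 - T))*y = ((-7 - T)*(-5 - T))*y = y*(-7 - T)*(-5 - T))
(-74*11 - 20)/(-40442) + 13344/R(-103, -57) = (-74*11 - 20)/(-40442) + 13344/((-57*(5 - 103)*(7 - 103))) = (-814 - 20)*(-1/40442) + 13344/((-57*(-98)*(-96))) = -834*(-1/40442) + 13344/(-536256) = 417/20221 + 13344*(-1/536256) = 417/20221 - 139/5586 = -481357/112954506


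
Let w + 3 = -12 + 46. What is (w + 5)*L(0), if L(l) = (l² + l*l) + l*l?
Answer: 0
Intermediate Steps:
w = 31 (w = -3 + (-12 + 46) = -3 + 34 = 31)
L(l) = 3*l² (L(l) = (l² + l²) + l² = 2*l² + l² = 3*l²)
(w + 5)*L(0) = (31 + 5)*(3*0²) = 36*(3*0) = 36*0 = 0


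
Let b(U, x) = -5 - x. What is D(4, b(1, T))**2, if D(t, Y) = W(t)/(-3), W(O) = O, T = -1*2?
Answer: 16/9 ≈ 1.7778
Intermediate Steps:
T = -2
D(t, Y) = -t/3 (D(t, Y) = t/(-3) = t*(-1/3) = -t/3)
D(4, b(1, T))**2 = (-1/3*4)**2 = (-4/3)**2 = 16/9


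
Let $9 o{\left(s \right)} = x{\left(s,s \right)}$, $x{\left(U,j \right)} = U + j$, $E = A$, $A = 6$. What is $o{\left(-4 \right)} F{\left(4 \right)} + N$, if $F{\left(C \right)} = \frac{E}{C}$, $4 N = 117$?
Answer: $\frac{335}{12} \approx 27.917$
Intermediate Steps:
$E = 6$
$N = \frac{117}{4}$ ($N = \frac{1}{4} \cdot 117 = \frac{117}{4} \approx 29.25$)
$o{\left(s \right)} = \frac{2 s}{9}$ ($o{\left(s \right)} = \frac{s + s}{9} = \frac{2 s}{9}$)
$F{\left(C \right)} = \frac{6}{C}$
$o{\left(-4 \right)} F{\left(4 \right)} + N = \frac{2}{9} \left(-4\right) \frac{6}{4} + \frac{117}{4} = - \frac{8 \cdot 6 \cdot \frac{1}{4}}{9} + \frac{117}{4} = \left(- \frac{8}{9}\right) \frac{3}{2} + \frac{117}{4} = - \frac{4}{3} + \frac{117}{4} = \frac{335}{12}$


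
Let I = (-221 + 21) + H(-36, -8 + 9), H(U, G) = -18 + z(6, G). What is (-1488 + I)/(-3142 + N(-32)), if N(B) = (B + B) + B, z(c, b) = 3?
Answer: 1703/3238 ≈ 0.52594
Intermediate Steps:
N(B) = 3*B (N(B) = 2*B + B = 3*B)
H(U, G) = -15 (H(U, G) = -18 + 3 = -15)
I = -215 (I = (-221 + 21) - 15 = -200 - 15 = -215)
(-1488 + I)/(-3142 + N(-32)) = (-1488 - 215)/(-3142 + 3*(-32)) = -1703/(-3142 - 96) = -1703/(-3238) = -1703*(-1/3238) = 1703/3238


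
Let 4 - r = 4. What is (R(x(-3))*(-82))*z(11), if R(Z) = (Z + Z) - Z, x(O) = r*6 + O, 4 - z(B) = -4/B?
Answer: 11808/11 ≈ 1073.5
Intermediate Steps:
r = 0 (r = 4 - 1*4 = 4 - 4 = 0)
z(B) = 4 + 4/B (z(B) = 4 - (-4)/B = 4 + 4/B)
x(O) = O (x(O) = 0*6 + O = 0 + O = O)
R(Z) = Z (R(Z) = 2*Z - Z = Z)
(R(x(-3))*(-82))*z(11) = (-3*(-82))*(4 + 4/11) = 246*(4 + 4*(1/11)) = 246*(4 + 4/11) = 246*(48/11) = 11808/11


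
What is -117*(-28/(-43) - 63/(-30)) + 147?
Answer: -75201/430 ≈ -174.89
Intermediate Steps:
-117*(-28/(-43) - 63/(-30)) + 147 = -117*(-28*(-1/43) - 63*(-1/30)) + 147 = -117*(28/43 + 21/10) + 147 = -117*1183/430 + 147 = -138411/430 + 147 = -75201/430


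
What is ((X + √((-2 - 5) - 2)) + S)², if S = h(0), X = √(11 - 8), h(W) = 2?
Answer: (2 + √3 + 3*I)² ≈ 4.9282 + 22.392*I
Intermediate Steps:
X = √3 ≈ 1.7320
S = 2
((X + √((-2 - 5) - 2)) + S)² = ((√3 + √((-2 - 5) - 2)) + 2)² = ((√3 + √(-7 - 2)) + 2)² = ((√3 + √(-9)) + 2)² = ((√3 + 3*I) + 2)² = (2 + √3 + 3*I)²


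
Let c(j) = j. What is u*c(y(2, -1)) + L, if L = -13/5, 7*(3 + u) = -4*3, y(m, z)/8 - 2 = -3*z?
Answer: -6691/35 ≈ -191.17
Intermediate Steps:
y(m, z) = 16 - 24*z (y(m, z) = 16 + 8*(-3*z) = 16 - 24*z)
u = -33/7 (u = -3 + (-4*3)/7 = -3 + (⅐)*(-12) = -3 - 12/7 = -33/7 ≈ -4.7143)
L = -13/5 (L = -13*⅕ = -13/5 ≈ -2.6000)
u*c(y(2, -1)) + L = -33*(16 - 24*(-1))/7 - 13/5 = -33*(16 + 24)/7 - 13/5 = -33/7*40 - 13/5 = -1320/7 - 13/5 = -6691/35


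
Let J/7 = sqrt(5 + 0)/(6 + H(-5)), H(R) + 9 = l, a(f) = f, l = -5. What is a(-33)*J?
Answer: 231*sqrt(5)/8 ≈ 64.566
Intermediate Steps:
H(R) = -14 (H(R) = -9 - 5 = -14)
J = -7*sqrt(5)/8 (J = 7*(sqrt(5 + 0)/(6 - 14)) = 7*(sqrt(5)/(-8)) = 7*(sqrt(5)*(-1/8)) = 7*(-sqrt(5)/8) = -7*sqrt(5)/8 ≈ -1.9566)
a(-33)*J = -(-231)*sqrt(5)/8 = 231*sqrt(5)/8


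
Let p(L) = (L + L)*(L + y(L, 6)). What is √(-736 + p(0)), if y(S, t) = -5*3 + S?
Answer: 4*I*√46 ≈ 27.129*I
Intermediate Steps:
y(S, t) = -15 + S
p(L) = 2*L*(-15 + 2*L) (p(L) = (L + L)*(L + (-15 + L)) = (2*L)*(-15 + 2*L) = 2*L*(-15 + 2*L))
√(-736 + p(0)) = √(-736 + 2*0*(-15 + 2*0)) = √(-736 + 2*0*(-15 + 0)) = √(-736 + 2*0*(-15)) = √(-736 + 0) = √(-736) = 4*I*√46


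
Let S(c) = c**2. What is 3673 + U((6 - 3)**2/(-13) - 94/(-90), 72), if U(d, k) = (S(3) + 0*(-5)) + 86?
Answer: 3768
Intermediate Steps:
U(d, k) = 95 (U(d, k) = (3**2 + 0*(-5)) + 86 = (9 + 0) + 86 = 9 + 86 = 95)
3673 + U((6 - 3)**2/(-13) - 94/(-90), 72) = 3673 + 95 = 3768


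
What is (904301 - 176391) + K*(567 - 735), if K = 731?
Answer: 605102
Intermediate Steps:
(904301 - 176391) + K*(567 - 735) = (904301 - 176391) + 731*(567 - 735) = 727910 + 731*(-168) = 727910 - 122808 = 605102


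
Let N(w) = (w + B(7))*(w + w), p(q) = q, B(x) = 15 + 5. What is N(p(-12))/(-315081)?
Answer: 64/105027 ≈ 0.00060937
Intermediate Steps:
B(x) = 20
N(w) = 2*w*(20 + w) (N(w) = (w + 20)*(w + w) = (20 + w)*(2*w) = 2*w*(20 + w))
N(p(-12))/(-315081) = (2*(-12)*(20 - 12))/(-315081) = (2*(-12)*8)*(-1/315081) = -192*(-1/315081) = 64/105027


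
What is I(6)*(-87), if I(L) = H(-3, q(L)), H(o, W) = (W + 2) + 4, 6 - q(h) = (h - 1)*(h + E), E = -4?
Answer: -174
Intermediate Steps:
q(h) = 6 - (-1 + h)*(-4 + h) (q(h) = 6 - (h - 1)*(h - 4) = 6 - (-1 + h)*(-4 + h))
H(o, W) = 6 + W (H(o, W) = (2 + W) + 4 = 6 + W)
I(L) = 8 - L² + 5*L (I(L) = 6 + (2 - L² + 5*L) = 8 - L² + 5*L)
I(6)*(-87) = (8 - 1*6² + 5*6)*(-87) = (8 - 1*36 + 30)*(-87) = (8 - 36 + 30)*(-87) = 2*(-87) = -174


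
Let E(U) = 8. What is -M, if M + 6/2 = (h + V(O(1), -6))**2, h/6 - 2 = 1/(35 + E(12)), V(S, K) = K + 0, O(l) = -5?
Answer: -64149/1849 ≈ -34.694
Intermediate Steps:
V(S, K) = K
h = 522/43 (h = 12 + 6/(35 + 8) = 12 + 6/43 = 522/43 ≈ 12.140)
M = 64149/1849 (M = -3 + (522/43 - 6)**2 = -3 + (264/43)**2 = -3 + 69696/1849 = 64149/1849 ≈ 34.694)
-M = -1*64149/1849 = -64149/1849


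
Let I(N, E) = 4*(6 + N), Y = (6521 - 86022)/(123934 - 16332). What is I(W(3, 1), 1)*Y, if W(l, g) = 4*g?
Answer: -1590020/53801 ≈ -29.554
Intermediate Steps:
Y = -79501/107602 ≈ -0.73884
I(N, E) = 24 + 4*N
I(W(3, 1), 1)*Y = (24 + 4*(4*1))*(-79501/107602) = (24 + 4*4)*(-79501/107602) = (24 + 16)*(-79501/107602) = 40*(-79501/107602) = -1590020/53801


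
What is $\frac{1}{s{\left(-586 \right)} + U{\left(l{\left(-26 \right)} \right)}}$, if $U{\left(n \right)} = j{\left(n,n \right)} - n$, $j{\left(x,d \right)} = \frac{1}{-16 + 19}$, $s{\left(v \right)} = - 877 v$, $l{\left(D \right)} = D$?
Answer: $\frac{3}{1541845} \approx 1.9457 \cdot 10^{-6}$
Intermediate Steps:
$j{\left(x,d \right)} = \frac{1}{3}$
$U{\left(n \right)} = \frac{1}{3} - n$
$\frac{1}{s{\left(-586 \right)} + U{\left(l{\left(-26 \right)} \right)}} = \frac{1}{\left(-877\right) \left(-586\right) + \left(\frac{1}{3} - -26\right)} = \frac{1}{513922 + \left(\frac{1}{3} + 26\right)} = \frac{1}{513922 + \frac{79}{3}} = \frac{1}{\frac{1541845}{3}} = \frac{3}{1541845}$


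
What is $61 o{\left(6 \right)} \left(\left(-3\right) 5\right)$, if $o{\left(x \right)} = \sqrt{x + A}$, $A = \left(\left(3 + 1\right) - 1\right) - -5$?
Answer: $- 915 \sqrt{14} \approx -3423.6$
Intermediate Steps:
$A = 8$ ($A = \left(4 - 1\right) + 5 = 3 + 5 = 8$)
$o{\left(x \right)} = \sqrt{8 + x}$ ($o{\left(x \right)} = \sqrt{x + 8} = \sqrt{8 + x}$)
$61 o{\left(6 \right)} \left(\left(-3\right) 5\right) = 61 \sqrt{8 + 6} \left(\left(-3\right) 5\right) = 61 \sqrt{14} \left(-15\right) = - 915 \sqrt{14}$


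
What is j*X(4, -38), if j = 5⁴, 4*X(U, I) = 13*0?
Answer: 0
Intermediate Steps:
X(U, I) = 0 (X(U, I) = (13*0)/4 = (¼)*0 = 0)
j = 625
j*X(4, -38) = 625*0 = 0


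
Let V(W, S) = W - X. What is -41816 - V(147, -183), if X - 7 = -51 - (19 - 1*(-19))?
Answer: -42045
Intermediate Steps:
X = -82 (X = 7 + (-51 - (19 - 1*(-19))) = 7 + (-51 - (19 + 19)) = 7 + (-51 - 1*38) = 7 + (-51 - 38) = 7 - 89 = -82)
V(W, S) = 82 + W (V(W, S) = W - 1*(-82) = W + 82 = 82 + W)
-41816 - V(147, -183) = -41816 - (82 + 147) = -41816 - 1*229 = -41816 - 229 = -42045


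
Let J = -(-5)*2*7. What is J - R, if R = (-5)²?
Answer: 45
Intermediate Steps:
R = 25
J = 70 (J = -5*(-2)*7 = 10*7 = 70)
J - R = 70 - 1*25 = 70 - 25 = 45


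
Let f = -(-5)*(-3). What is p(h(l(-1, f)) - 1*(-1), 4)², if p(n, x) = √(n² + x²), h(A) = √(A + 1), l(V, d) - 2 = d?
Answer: 5 + 4*I*√3 ≈ 5.0 + 6.9282*I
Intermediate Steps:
f = -15 (f = -1*15 = -15)
l(V, d) = 2 + d
h(A) = √(1 + A)
p(h(l(-1, f)) - 1*(-1), 4)² = (√((√(1 + (2 - 15)) - 1*(-1))² + 4²))² = (√((√(1 - 13) + 1)² + 16))² = (√((√(-12) + 1)² + 16))² = (√((2*I*√3 + 1)² + 16))² = (√((1 + 2*I*√3)² + 16))² = (√(16 + (1 + 2*I*√3)²))² = 16 + (1 + 2*I*√3)²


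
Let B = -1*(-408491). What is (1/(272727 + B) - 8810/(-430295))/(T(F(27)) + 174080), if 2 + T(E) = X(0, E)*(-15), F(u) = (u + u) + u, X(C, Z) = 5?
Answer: 400130725/3400305136935862 ≈ 1.1767e-7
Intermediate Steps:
F(u) = 3*u (F(u) = 2*u + u = 3*u)
B = 408491
T(E) = -77 (T(E) = -2 + 5*(-15) = -2 - 75 = -77)
(1/(272727 + B) - 8810/(-430295))/(T(F(27)) + 174080) = (1/(272727 + 408491) - 8810/(-430295))/(-77 + 174080) = (1/681218 - 8810*(-1/430295))/174003 = (1/681218 + 1762/86059)*(1/174003) = (1200392175/58624939862)*(1/174003) = 400130725/3400305136935862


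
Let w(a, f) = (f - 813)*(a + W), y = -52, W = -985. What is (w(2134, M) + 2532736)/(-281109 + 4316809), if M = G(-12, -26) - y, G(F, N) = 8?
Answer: 1667539/4035700 ≈ 0.41320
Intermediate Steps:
M = 60 (M = 8 - 1*(-52) = 8 + 52 = 60)
w(a, f) = (-985 + a)*(-813 + f) (w(a, f) = (f - 813)*(a - 985) = (-813 + f)*(-985 + a) = (-985 + a)*(-813 + f))
(w(2134, M) + 2532736)/(-281109 + 4316809) = ((800805 - 985*60 - 813*2134 + 2134*60) + 2532736)/(-281109 + 4316809) = ((800805 - 59100 - 1734942 + 128040) + 2532736)/4035700 = (-865197 + 2532736)*(1/4035700) = 1667539*(1/4035700) = 1667539/4035700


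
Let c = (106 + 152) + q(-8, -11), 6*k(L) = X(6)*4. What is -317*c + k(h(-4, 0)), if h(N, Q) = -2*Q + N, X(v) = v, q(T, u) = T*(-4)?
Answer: -91926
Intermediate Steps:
q(T, u) = -4*T
h(N, Q) = N - 2*Q
k(L) = 4 (k(L) = (6*4)/6 = (⅙)*24 = 4)
c = 290 (c = (106 + 152) - 4*(-8) = 258 + 32 = 290)
-317*c + k(h(-4, 0)) = -317*290 + 4 = -91930 + 4 = -91926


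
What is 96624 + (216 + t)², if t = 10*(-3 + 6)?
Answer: 157140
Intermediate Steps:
t = 30 (t = 10*3 = 30)
96624 + (216 + t)² = 96624 + (216 + 30)² = 96624 + 246² = 96624 + 60516 = 157140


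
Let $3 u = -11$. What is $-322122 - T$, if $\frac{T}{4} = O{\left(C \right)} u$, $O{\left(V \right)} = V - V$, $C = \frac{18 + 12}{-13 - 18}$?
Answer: $-322122$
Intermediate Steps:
$C = - \frac{30}{31}$ ($C = \frac{30}{-31} = 30 \left(- \frac{1}{31}\right) = - \frac{30}{31} \approx -0.96774$)
$O{\left(V \right)} = 0$
$u = - \frac{11}{3}$ ($u = \frac{1}{3} \left(-11\right) = - \frac{11}{3} \approx -3.6667$)
$T = 0$ ($T = 4 \cdot 0 \left(- \frac{11}{3}\right) = 4 \cdot 0 = 0$)
$-322122 - T = -322122 - 0 = -322122 + 0 = -322122$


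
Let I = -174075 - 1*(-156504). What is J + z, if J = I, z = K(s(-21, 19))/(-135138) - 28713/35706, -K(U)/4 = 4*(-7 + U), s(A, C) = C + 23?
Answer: -14131351178237/804206238 ≈ -17572.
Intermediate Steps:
s(A, C) = 23 + C
I = -17571 (I = -174075 + 156504 = -17571)
K(U) = 112 - 16*U (K(U) = -16*(-7 + U) = -4*(-28 + 4*U) = 112 - 16*U)
z = -643370339/804206238 (z = (112 - 16*(23 + 19))/(-135138) - 28713/35706 = (112 - 16*42)*(-1/135138) - 28713*1/35706 = (112 - 672)*(-1/135138) - 9571/11902 = -560*(-1/135138) - 9571/11902 = 280/67569 - 9571/11902 = -643370339/804206238 ≈ -0.80001)
J = -17571
J + z = -17571 - 643370339/804206238 = -14131351178237/804206238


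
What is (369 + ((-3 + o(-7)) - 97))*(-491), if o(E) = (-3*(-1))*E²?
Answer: -204256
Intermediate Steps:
o(E) = 3*E²
(369 + ((-3 + o(-7)) - 97))*(-491) = (369 + ((-3 + 3*(-7)²) - 97))*(-491) = (369 + ((-3 + 3*49) - 97))*(-491) = (369 + ((-3 + 147) - 97))*(-491) = (369 + (144 - 97))*(-491) = (369 + 47)*(-491) = 416*(-491) = -204256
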